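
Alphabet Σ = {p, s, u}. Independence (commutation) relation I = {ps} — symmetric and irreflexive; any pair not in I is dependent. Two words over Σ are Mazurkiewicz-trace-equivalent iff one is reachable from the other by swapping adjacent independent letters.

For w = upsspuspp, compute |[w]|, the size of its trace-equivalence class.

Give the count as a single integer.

18

#0=u has no predecessor
#1=p depends on [0:u]
#2=s depends on [0:u]
#3=s depends on [2:s]
#4=p depends on [1:p]
#5=u depends on [3:s, 4:p]
#6=s depends on [5:u]
#7=p depends on [5:u]
#8=p depends on [7:p]
sources: [0:u]
N(rest) = Σ N(rest − s) over sources s of rest; N(one piece) = 1:
  size 1 → [6]=1  [8]=1
  size 2 → [6,8]=2  [7,8]=1
  size 3 → [6,7,8]=3
  size 4 → [5,6,7,8]=3
  size 5 → [3,5,6,7,8]=3  [4,5,6,7,8]=3
  size 6 → [1,4,5,6,7,8]=3  [2,3,5,6,7,8]=3  [3,4,5,6,7,8]=6
  size 7 → [1,3,4,5,6,7,8]=9  [2,3,4,5,6,7,8]=9
  first=0(u) contributes 18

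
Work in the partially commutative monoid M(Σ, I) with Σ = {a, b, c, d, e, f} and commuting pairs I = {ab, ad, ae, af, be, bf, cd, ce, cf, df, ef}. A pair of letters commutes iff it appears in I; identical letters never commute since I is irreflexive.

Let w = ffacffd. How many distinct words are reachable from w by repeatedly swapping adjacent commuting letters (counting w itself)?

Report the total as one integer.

105

0(f) covers ∅
1(f) covers 0:f
2(a) covers ∅
3(c) covers 2:a
4(f) covers 1:f
5(f) covers 4:f
6(d) covers ∅
floor of heap: 0:f, 2:a, 6:d
completions by unplaced set U, small U first (add the entries for U minus each lowest piece of U):
  |U|=1: {3}:1  {5}:1  {6}:1
  |U|=2: {2,3}:1  {3,5}:2  {3,6}:2  {4,5}:1  {5,6}:2
  |U|=3: {1,4,5}:1  {2,3,5}:3  {2,3,6}:3  {3,4,5}:3  {3,5,6}:6  {4,5,6}:3
  |U|=4: {0,1,4,5}:1  {1,3,4,5}:4  {1,4,5,6}:4  {2,3,4,5}:6  {2,3,5,6}:12  {3,4,5,6}:12
  |U|=5: {0,1,3,4,5}:5  {0,1,4,5,6}:5  {1,2,3,4,5}:10  {1,3,4,5,6}:20  {2,3,4,5,6}:30
  start at 0(f): 60
  start at 2(a): 30
  start at 6(d): 15
sum over floor = 105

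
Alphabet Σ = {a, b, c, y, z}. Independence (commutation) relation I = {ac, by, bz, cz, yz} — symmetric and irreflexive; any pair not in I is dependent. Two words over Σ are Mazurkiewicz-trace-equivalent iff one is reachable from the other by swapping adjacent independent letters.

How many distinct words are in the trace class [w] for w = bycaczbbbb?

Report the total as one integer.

drop 0:b onto floor
drop 1:y onto floor
drop 2:c onto {0:b, 1:y}
drop 3:a onto {0:b, 1:y}
drop 4:c onto {2:c}
drop 5:z onto {3:a}
drop 6:b onto {3:a, 4:c}
drop 7:b onto {6:b}
drop 8:b onto {7:b}
drop 9:b onto {8:b}
ground layer = {0:b, 1:y}
drop-orders for the pieces not yet dropped (sum over which currently-grounded one goes next):
  1 to go: {5} 1  {9} 1
  2 to go: {5,9} 2  {8,9} 1
  3 to go: {5,8,9} 3  {7,8,9} 1
  4 to go: {5,7,8,9} 4  {6,7,8,9} 1
  5 to go: {4,6,7,8,9} 1  {5,6,7,8,9} 5
  6 to go: {2,4,6,7,8,9} 1  {3,5,6,7,8,9} 5  {4,5,6,7,8,9} 6
  7 to go: {2,4,5,6,7,8,9} 7  {3,4,5,6,7,8,9} 11
  8 to go: {2,3,4,5,6,7,8,9} 18
  if 0:b drops first: 18 orders
  if 1:y drops first: 18 orders
heap linearizations: 36

36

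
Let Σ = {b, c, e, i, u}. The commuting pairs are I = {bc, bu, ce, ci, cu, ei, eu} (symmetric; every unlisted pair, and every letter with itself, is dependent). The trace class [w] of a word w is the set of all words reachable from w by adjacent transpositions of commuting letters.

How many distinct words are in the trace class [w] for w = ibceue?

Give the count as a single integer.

piece 0:i — minimal
piece 1:b rests on {0:i}
piece 2:c — minimal
piece 3:e rests on {1:b}
piece 4:u rests on {0:i}
piece 5:e rests on {3:e}
minimal pieces: {0:i, 2:c}
ways to finish when only these pieces remain (= sum over removing one remaining piece with nothing left below it):
  1 left: {2}→1  {4}→1  {5}→1
  2 left: {2,4}→2  {2,5}→2  {3,5}→1  {4,5}→2
  3 left: {1,3,5}→1  {2,3,5}→3  {2,4,5}→6  {3,4,5}→3
  4 left: {1,2,3,5}→4  {1,3,4,5}→4  {2,3,4,5}→12
  placing 0:i first → 20 extensions
  placing 2:c first → 4 extensions
total linear extensions = 24

24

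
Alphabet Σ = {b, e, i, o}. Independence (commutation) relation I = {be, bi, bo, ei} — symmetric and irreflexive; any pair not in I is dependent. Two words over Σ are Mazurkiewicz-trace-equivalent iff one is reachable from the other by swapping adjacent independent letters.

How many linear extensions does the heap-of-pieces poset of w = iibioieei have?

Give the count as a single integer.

#0=i has no predecessor
#1=i depends on [0:i]
#2=b has no predecessor
#3=i depends on [1:i]
#4=o depends on [3:i]
#5=i depends on [4:o]
#6=e depends on [4:o]
#7=e depends on [6:e]
#8=i depends on [5:i]
sources: [0:i, 2:b]
N(rest) = Σ N(rest − s) over sources s of rest; N(one piece) = 1:
  size 1 → [2]=1  [7]=1  [8]=1
  size 2 → [2,7]=2  [2,8]=2  [5,8]=1  [6,7]=1  [7,8]=2
  size 3 → [2,5,8]=3  [2,6,7]=3  [2,7,8]=6  [5,7,8]=3  [6,7,8]=3
  size 4 → [2,5,7,8]=12  [2,6,7,8]=12  [5,6,7,8]=6
  size 5 → [2,5,6,7,8]=30  [4,5,6,7,8]=6
  size 6 → [2,4,5,6,7,8]=36  [3,4,5,6,7,8]=6
  size 7 → [1,3,4,5,6,7,8]=6  [2,3,4,5,6,7,8]=42
  first=0(i) contributes 48
  first=2(b) contributes 6
|[w]| = 54

54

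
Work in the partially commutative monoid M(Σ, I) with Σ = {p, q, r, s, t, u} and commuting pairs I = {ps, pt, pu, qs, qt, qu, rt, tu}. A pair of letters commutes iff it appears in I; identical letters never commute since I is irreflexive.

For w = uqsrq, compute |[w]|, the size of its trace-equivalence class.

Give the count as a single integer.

#0=u has no predecessor
#1=q has no predecessor
#2=s depends on [0:u]
#3=r depends on [1:q, 2:s]
#4=q depends on [3:r]
sources: [0:u, 1:q]
N(rest) = Σ N(rest − s) over sources s of rest; N(one piece) = 1:
  size 1 → [4]=1
  size 2 → [3,4]=1
  size 3 → [1,3,4]=1  [2,3,4]=1
  first=0(u) contributes 2
  first=1(q) contributes 1
|[w]| = 3

3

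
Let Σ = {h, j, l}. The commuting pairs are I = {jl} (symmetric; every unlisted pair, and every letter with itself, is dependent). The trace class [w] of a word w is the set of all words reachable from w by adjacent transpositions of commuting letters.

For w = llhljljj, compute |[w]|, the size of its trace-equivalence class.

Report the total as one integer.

10

piece 0:l — minimal
piece 1:l rests on {0:l}
piece 2:h rests on {1:l}
piece 3:l rests on {2:h}
piece 4:j rests on {2:h}
piece 5:l rests on {3:l}
piece 6:j rests on {4:j}
piece 7:j rests on {6:j}
minimal pieces: {0:l}
ways to finish when only these pieces remain (= sum over removing one remaining piece with nothing left below it):
  1 left: {5}→1  {7}→1
  2 left: {3,5}→1  {5,7}→2  {6,7}→1
  3 left: {3,5,7}→3  {4,6,7}→1  {5,6,7}→3
  4 left: {3,5,6,7}→6  {4,5,6,7}→4
  5 left: {3,4,5,6,7}→10
  6 left: {2,3,4,5,6,7}→10
  placing 0:l first → 10 extensions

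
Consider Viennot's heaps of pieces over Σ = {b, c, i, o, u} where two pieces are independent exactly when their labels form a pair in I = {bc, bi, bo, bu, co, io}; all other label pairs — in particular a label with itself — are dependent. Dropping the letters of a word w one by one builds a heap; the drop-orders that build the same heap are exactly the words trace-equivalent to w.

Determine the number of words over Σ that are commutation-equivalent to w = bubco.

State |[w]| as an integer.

20

piece 0:b — minimal
piece 1:u — minimal
piece 2:b rests on {0:b}
piece 3:c rests on {1:u}
piece 4:o rests on {1:u}
minimal pieces: {0:b, 1:u}
ways to finish when only these pieces remain (= sum over removing one remaining piece with nothing left below it):
  1 left: {2}→1  {3}→1  {4}→1
  2 left: {0,2}→1  {2,3}→2  {2,4}→2  {3,4}→2
  3 left: {0,2,3}→3  {0,2,4}→3  {1,3,4}→2  {2,3,4}→6
  placing 0:b first → 8 extensions
  placing 1:u first → 12 extensions
total linear extensions = 20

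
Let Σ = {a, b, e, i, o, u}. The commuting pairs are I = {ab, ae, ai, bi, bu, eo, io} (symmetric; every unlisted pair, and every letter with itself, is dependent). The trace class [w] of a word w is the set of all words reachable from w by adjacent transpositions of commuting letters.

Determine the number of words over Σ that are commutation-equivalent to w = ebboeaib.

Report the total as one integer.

16

0(e) covers ∅
1(b) covers 0:e
2(b) covers 1:b
3(o) covers 2:b
4(e) covers 2:b
5(a) covers 3:o
6(i) covers 4:e
7(b) covers 3:o, 4:e
floor of heap: 0:e
completions by unplaced set U, small U first (add the entries for U minus each lowest piece of U):
  |U|=1: {5}:1  {6}:1  {7}:1
  |U|=2: {5,6}:2  {5,7}:2  {6,7}:2
  |U|=3: {3,5,7}:2  {4,6,7}:2  {5,6,7}:6
  |U|=4: {3,5,6,7}:8  {4,5,6,7}:8
  |U|=5: {3,4,5,6,7}:16
  |U|=6: {2,3,4,5,6,7}:16
  start at 0(e): 16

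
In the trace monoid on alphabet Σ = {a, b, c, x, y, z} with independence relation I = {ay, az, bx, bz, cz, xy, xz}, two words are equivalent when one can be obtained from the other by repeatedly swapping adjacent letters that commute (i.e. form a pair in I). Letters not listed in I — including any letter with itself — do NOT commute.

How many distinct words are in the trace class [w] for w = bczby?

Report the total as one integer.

piece 0:b — minimal
piece 1:c rests on {0:b}
piece 2:z — minimal
piece 3:b rests on {1:c}
piece 4:y rests on {2:z, 3:b}
minimal pieces: {0:b, 2:z}
ways to finish when only these pieces remain (= sum over removing one remaining piece with nothing left below it):
  1 left: {4}→1
  2 left: {2,4}→1  {3,4}→1
  3 left: {1,3,4}→1  {2,3,4}→2
  placing 0:b first → 3 extensions
  placing 2:z first → 1 extensions
total linear extensions = 4

4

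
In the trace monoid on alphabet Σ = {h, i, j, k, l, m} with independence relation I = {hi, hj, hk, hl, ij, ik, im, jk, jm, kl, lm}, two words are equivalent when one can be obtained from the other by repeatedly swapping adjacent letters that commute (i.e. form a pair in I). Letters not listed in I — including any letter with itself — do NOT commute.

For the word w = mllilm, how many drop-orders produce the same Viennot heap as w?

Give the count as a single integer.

#0=m has no predecessor
#1=l has no predecessor
#2=l depends on [1:l]
#3=i depends on [2:l]
#4=l depends on [3:i]
#5=m depends on [0:m]
sources: [0:m, 1:l]
N(rest) = Σ N(rest − s) over sources s of rest; N(one piece) = 1:
  size 1 → [4]=1  [5]=1
  size 2 → [0,5]=1  [3,4]=1  [4,5]=2
  size 3 → [0,4,5]=3  [2,3,4]=1  [3,4,5]=3
  size 4 → [0,3,4,5]=6  [1,2,3,4]=1  [2,3,4,5]=4
  first=0(m) contributes 5
  first=1(l) contributes 10
|[w]| = 15

15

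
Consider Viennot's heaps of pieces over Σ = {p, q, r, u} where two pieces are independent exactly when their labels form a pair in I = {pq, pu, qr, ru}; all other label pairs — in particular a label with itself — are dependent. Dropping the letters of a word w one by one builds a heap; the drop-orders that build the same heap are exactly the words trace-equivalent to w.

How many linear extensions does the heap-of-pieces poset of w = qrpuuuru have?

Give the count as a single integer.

piece 0:q — minimal
piece 1:r — minimal
piece 2:p rests on {1:r}
piece 3:u rests on {0:q}
piece 4:u rests on {3:u}
piece 5:u rests on {4:u}
piece 6:r rests on {2:p}
piece 7:u rests on {5:u}
minimal pieces: {0:q, 1:r}
ways to finish when only these pieces remain (= sum over removing one remaining piece with nothing left below it):
  1 left: {6}→1  {7}→1
  2 left: {2,6}→1  {5,7}→1  {6,7}→2
  3 left: {1,2,6}→1  {2,6,7}→3  {4,5,7}→1  {5,6,7}→3
  4 left: {1,2,6,7}→4  {2,5,6,7}→6  {3,4,5,7}→1  {4,5,6,7}→4
  5 left: {0,3,4,5,7}→1  {1,2,5,6,7}→10  {2,4,5,6,7}→10  {3,4,5,6,7}→5
  6 left: {0,3,4,5,6,7}→6  {1,2,4,5,6,7}→20  {2,3,4,5,6,7}→15
  placing 0:q first → 35 extensions
  placing 1:r first → 21 extensions
total linear extensions = 56

56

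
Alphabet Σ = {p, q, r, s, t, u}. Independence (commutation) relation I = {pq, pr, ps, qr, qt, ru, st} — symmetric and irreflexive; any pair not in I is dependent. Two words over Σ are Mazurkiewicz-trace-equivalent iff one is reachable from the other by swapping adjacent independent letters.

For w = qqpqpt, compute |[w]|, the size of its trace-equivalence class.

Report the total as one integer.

20

#0=q has no predecessor
#1=q depends on [0:q]
#2=p has no predecessor
#3=q depends on [1:q]
#4=p depends on [2:p]
#5=t depends on [4:p]
sources: [0:q, 2:p]
N(rest) = Σ N(rest − s) over sources s of rest; N(one piece) = 1:
  size 1 → [3]=1  [5]=1
  size 2 → [1,3]=1  [3,5]=2  [4,5]=1
  size 3 → [0,1,3]=1  [1,3,5]=3  [2,4,5]=1  [3,4,5]=3
  size 4 → [0,1,3,5]=4  [1,3,4,5]=6  [2,3,4,5]=4
  first=0(q) contributes 10
  first=2(p) contributes 10
|[w]| = 20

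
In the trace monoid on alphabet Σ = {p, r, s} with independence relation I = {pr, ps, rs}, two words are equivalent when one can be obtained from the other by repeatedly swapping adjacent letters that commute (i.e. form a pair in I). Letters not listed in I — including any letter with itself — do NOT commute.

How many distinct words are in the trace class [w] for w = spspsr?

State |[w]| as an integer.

60

0(s) covers ∅
1(p) covers ∅
2(s) covers 0:s
3(p) covers 1:p
4(s) covers 2:s
5(r) covers ∅
floor of heap: 0:s, 1:p, 5:r
completions by unplaced set U, small U first (add the entries for U minus each lowest piece of U):
  |U|=1: {3}:1  {4}:1  {5}:1
  |U|=2: {1,3}:1  {2,4}:1  {3,4}:2  {3,5}:2  {4,5}:2
  |U|=3: {0,2,4}:1  {1,3,4}:3  {1,3,5}:3  {2,3,4}:3  {2,4,5}:3  {3,4,5}:6
  |U|=4: {0,2,3,4}:4  {0,2,4,5}:4  {1,2,3,4}:6  {1,3,4,5}:12  {2,3,4,5}:12
  start at 0(s): 30
  start at 1(p): 20
  start at 5(r): 10
sum over floor = 60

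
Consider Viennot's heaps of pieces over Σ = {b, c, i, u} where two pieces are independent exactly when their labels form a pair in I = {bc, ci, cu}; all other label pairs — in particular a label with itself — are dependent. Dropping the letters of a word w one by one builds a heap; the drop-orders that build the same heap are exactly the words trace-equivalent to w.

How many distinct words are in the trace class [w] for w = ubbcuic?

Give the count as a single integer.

21

piece 0:u — minimal
piece 1:b rests on {0:u}
piece 2:b rests on {1:b}
piece 3:c — minimal
piece 4:u rests on {2:b}
piece 5:i rests on {4:u}
piece 6:c rests on {3:c}
minimal pieces: {0:u, 3:c}
ways to finish when only these pieces remain (= sum over removing one remaining piece with nothing left below it):
  1 left: {5}→1  {6}→1
  2 left: {3,6}→1  {4,5}→1  {5,6}→2
  3 left: {2,4,5}→1  {3,5,6}→3  {4,5,6}→3
  4 left: {1,2,4,5}→1  {2,4,5,6}→4  {3,4,5,6}→6
  5 left: {0,1,2,4,5}→1  {1,2,4,5,6}→5  {2,3,4,5,6}→10
  placing 0:u first → 15 extensions
  placing 3:c first → 6 extensions
total linear extensions = 21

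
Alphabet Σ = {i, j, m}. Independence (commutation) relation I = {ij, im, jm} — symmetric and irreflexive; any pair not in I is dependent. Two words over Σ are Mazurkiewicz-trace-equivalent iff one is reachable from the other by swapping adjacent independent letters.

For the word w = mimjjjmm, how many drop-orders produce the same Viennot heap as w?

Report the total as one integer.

280

drop 0:m onto floor
drop 1:i onto floor
drop 2:m onto {0:m}
drop 3:j onto floor
drop 4:j onto {3:j}
drop 5:j onto {4:j}
drop 6:m onto {2:m}
drop 7:m onto {6:m}
ground layer = {0:m, 1:i, 3:j}
drop-orders for the pieces not yet dropped (sum over which currently-grounded one goes next):
  1 to go: {1} 1  {5} 1  {7} 1
  2 to go: {1,5} 2  {1,7} 2  {4,5} 1  {5,7} 2  {6,7} 1
  3 to go: {1,4,5} 3  {1,5,7} 6  {1,6,7} 3  {2,6,7} 1  {3,4,5} 1  {4,5,7} 3  {5,6,7} 3
  4 to go: {0,2,6,7} 1  {1,2,6,7} 4  {1,3,4,5} 4  {1,4,5,7} 12  {1,5,6,7} 12  {2,5,6,7} 4  {3,4,5,7} 4  {4,5,6,7} 6
  5 to go: {0,1,2,6,7} 5  {0,2,5,6,7} 5  {1,2,5,6,7} 20  {1,3,4,5,7} 20  {1,4,5,6,7} 30  {2,4,5,6,7} 10  {3,4,5,6,7} 10
  6 to go: {0,1,2,5,6,7} 30  {0,2,4,5,6,7} 15  {1,2,4,5,6,7} 60  {1,3,4,5,6,7} 60  {2,3,4,5,6,7} 20
  if 0:m drops first: 140 orders
  if 1:i drops first: 35 orders
  if 3:j drops first: 105 orders
heap linearizations: 280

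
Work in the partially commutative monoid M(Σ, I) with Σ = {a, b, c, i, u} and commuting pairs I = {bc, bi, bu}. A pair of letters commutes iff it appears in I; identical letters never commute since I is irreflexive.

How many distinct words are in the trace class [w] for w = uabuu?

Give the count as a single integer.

3

#0=u has no predecessor
#1=a depends on [0:u]
#2=b depends on [1:a]
#3=u depends on [1:a]
#4=u depends on [3:u]
sources: [0:u]
N(rest) = Σ N(rest − s) over sources s of rest; N(one piece) = 1:
  size 1 → [2]=1  [4]=1
  size 2 → [2,4]=2  [3,4]=1
  size 3 → [2,3,4]=3
  first=0(u) contributes 3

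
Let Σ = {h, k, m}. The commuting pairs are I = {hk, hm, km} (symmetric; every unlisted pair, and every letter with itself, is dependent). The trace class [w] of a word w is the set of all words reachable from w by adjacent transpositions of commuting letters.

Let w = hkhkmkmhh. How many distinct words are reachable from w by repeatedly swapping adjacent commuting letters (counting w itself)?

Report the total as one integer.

1260

#0=h has no predecessor
#1=k has no predecessor
#2=h depends on [0:h]
#3=k depends on [1:k]
#4=m has no predecessor
#5=k depends on [3:k]
#6=m depends on [4:m]
#7=h depends on [2:h]
#8=h depends on [7:h]
sources: [0:h, 1:k, 4:m]
N(rest) = Σ N(rest − s) over sources s of rest; N(one piece) = 1:
  size 1 → [5]=1  [6]=1  [8]=1
  size 2 → [3,5]=1  [4,6]=1  [5,6]=2  [5,8]=2  [6,8]=2  [7,8]=1
  size 3 → [1,3,5]=1  [2,7,8]=1  [3,5,6]=3  [3,5,8]=3  [4,5,6]=3  [4,6,8]=3  [5,6,8]=6  [5,7,8]=3  [6,7,8]=3
  size 4 → [0,2,7,8]=1  [1,3,5,6]=4  [1,3,5,8]=4  [2,5,7,8]=4  [2,6,7,8]=4  [3,4,5,6]=6  [3,5,6,8]=12  [3,5,7,8]=6  [4,5,6,8]=12  [4,6,7,8]=6  [5,6,7,8]=12
  size 5 → [0,2,5,7,8]=5  [0,2,6,7,8]=5  [1,3,4,5,6]=10  [1,3,5,6,8]=20  [1,3,5,7,8]=10  [2,3,5,7,8]=10  [2,4,6,7,8]=10  [2,5,6,7,8]=20  [3,4,5,6,8]=30  [3,5,6,7,8]=30  [4,5,6,7,8]=30
  size 6 → [0,2,3,5,7,8]=15  [0,2,4,6,7,8]=15  [0,2,5,6,7,8]=30  [1,2,3,5,7,8]=20  [1,3,4,5,6,8]=60  [1,3,5,6,7,8]=60  [2,3,5,6,7,8]=60  [2,4,5,6,7,8]=60  [3,4,5,6,7,8]=90
  size 7 → [0,1,2,3,5,7,8]=35  [0,2,3,5,6,7,8]=105  [0,2,4,5,6,7,8]=105  [1,2,3,5,6,7,8]=140  [1,3,4,5,6,7,8]=210  [2,3,4,5,6,7,8]=210
  first=0(h) contributes 560
  first=1(k) contributes 420
  first=4(m) contributes 280
|[w]| = 1260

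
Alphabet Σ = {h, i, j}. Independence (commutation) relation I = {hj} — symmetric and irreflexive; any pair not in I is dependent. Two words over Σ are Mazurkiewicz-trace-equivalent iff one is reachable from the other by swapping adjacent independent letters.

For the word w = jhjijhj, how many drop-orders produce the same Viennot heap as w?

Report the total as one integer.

drop 0:j onto floor
drop 1:h onto floor
drop 2:j onto {0:j}
drop 3:i onto {1:h, 2:j}
drop 4:j onto {3:i}
drop 5:h onto {3:i}
drop 6:j onto {4:j}
ground layer = {0:j, 1:h}
drop-orders for the pieces not yet dropped (sum over which currently-grounded one goes next):
  1 to go: {5} 1  {6} 1
  2 to go: {4,6} 1  {5,6} 2
  3 to go: {4,5,6} 3
  4 to go: {3,4,5,6} 3
  5 to go: {1,3,4,5,6} 3  {2,3,4,5,6} 3
  if 0:j drops first: 6 orders
  if 1:h drops first: 3 orders
heap linearizations: 9

9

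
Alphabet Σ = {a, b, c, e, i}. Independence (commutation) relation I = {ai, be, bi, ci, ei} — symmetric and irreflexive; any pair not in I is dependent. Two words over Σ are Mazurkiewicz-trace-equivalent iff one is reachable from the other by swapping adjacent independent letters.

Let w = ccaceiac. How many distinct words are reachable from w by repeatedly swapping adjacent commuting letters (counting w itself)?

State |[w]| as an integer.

8

#0=c has no predecessor
#1=c depends on [0:c]
#2=a depends on [1:c]
#3=c depends on [2:a]
#4=e depends on [3:c]
#5=i has no predecessor
#6=a depends on [4:e]
#7=c depends on [6:a]
sources: [0:c, 5:i]
N(rest) = Σ N(rest − s) over sources s of rest; N(one piece) = 1:
  size 1 → [5]=1  [7]=1
  size 2 → [5,7]=2  [6,7]=1
  size 3 → [4,6,7]=1  [5,6,7]=3
  size 4 → [3,4,6,7]=1  [4,5,6,7]=4
  size 5 → [2,3,4,6,7]=1  [3,4,5,6,7]=5
  size 6 → [1,2,3,4,6,7]=1  [2,3,4,5,6,7]=6
  first=0(c) contributes 7
  first=5(i) contributes 1
|[w]| = 8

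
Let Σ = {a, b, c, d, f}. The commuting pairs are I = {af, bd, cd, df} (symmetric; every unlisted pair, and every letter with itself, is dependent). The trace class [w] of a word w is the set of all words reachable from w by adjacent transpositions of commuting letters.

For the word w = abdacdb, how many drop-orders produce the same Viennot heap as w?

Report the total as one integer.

drop 0:a onto floor
drop 1:b onto {0:a}
drop 2:d onto {0:a}
drop 3:a onto {1:b, 2:d}
drop 4:c onto {3:a}
drop 5:d onto {3:a}
drop 6:b onto {4:c}
ground layer = {0:a}
drop-orders for the pieces not yet dropped (sum over which currently-grounded one goes next):
  1 to go: {5} 1  {6} 1
  2 to go: {4,6} 1  {5,6} 2
  3 to go: {4,5,6} 3
  4 to go: {3,4,5,6} 3
  5 to go: {1,3,4,5,6} 3  {2,3,4,5,6} 3
  if 0:a drops first: 6 orders

6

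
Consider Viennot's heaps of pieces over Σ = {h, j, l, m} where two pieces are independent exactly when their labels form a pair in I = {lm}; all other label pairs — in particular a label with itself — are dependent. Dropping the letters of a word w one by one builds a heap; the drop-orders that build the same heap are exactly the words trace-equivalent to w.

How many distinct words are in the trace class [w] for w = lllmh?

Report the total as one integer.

piece 0:l — minimal
piece 1:l rests on {0:l}
piece 2:l rests on {1:l}
piece 3:m — minimal
piece 4:h rests on {2:l, 3:m}
minimal pieces: {0:l, 3:m}
ways to finish when only these pieces remain (= sum over removing one remaining piece with nothing left below it):
  1 left: {4}→1
  2 left: {2,4}→1  {3,4}→1
  3 left: {1,2,4}→1  {2,3,4}→2
  placing 0:l first → 3 extensions
  placing 3:m first → 1 extensions
total linear extensions = 4

4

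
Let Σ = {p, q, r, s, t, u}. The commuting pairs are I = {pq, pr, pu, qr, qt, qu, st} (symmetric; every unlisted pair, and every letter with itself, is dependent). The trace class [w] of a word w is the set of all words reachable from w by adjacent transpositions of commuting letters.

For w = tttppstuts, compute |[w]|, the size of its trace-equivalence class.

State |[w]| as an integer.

4

piece 0:t — minimal
piece 1:t rests on {0:t}
piece 2:t rests on {1:t}
piece 3:p rests on {2:t}
piece 4:p rests on {3:p}
piece 5:s rests on {4:p}
piece 6:t rests on {4:p}
piece 7:u rests on {5:s, 6:t}
piece 8:t rests on {7:u}
piece 9:s rests on {7:u}
minimal pieces: {0:t}
ways to finish when only these pieces remain (= sum over removing one remaining piece with nothing left below it):
  1 left: {8}→1  {9}→1
  2 left: {8,9}→2
  3 left: {7,8,9}→2
  4 left: {5,7,8,9}→2  {6,7,8,9}→2
  5 left: {5,6,7,8,9}→4
  6 left: {4,5,6,7,8,9}→4
  7 left: {3,4,5,6,7,8,9}→4
  8 left: {2,3,4,5,6,7,8,9}→4
  placing 0:t first → 4 extensions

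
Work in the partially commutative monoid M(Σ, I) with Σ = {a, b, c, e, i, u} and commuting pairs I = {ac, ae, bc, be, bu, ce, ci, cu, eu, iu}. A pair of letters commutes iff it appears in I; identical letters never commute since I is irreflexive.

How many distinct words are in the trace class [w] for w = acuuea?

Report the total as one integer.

drop 0:a onto floor
drop 1:c onto floor
drop 2:u onto {0:a}
drop 3:u onto {2:u}
drop 4:e onto floor
drop 5:a onto {3:u}
ground layer = {0:a, 1:c, 4:e}
drop-orders for the pieces not yet dropped (sum over which currently-grounded one goes next):
  1 to go: {1} 1  {4} 1  {5} 1
  2 to go: {1,4} 2  {1,5} 2  {3,5} 1  {4,5} 2
  3 to go: {1,3,5} 3  {1,4,5} 6  {2,3,5} 1  {3,4,5} 3
  4 to go: {0,2,3,5} 1  {1,2,3,5} 4  {1,3,4,5} 12  {2,3,4,5} 4
  if 0:a drops first: 20 orders
  if 1:c drops first: 5 orders
  if 4:e drops first: 5 orders
heap linearizations: 30

30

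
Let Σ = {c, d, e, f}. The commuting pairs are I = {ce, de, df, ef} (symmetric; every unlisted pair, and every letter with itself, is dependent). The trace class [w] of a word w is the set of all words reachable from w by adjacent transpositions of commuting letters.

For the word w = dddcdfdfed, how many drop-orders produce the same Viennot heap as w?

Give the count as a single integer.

100

#0=d has no predecessor
#1=d depends on [0:d]
#2=d depends on [1:d]
#3=c depends on [2:d]
#4=d depends on [3:c]
#5=f depends on [3:c]
#6=d depends on [4:d]
#7=f depends on [5:f]
#8=e has no predecessor
#9=d depends on [6:d]
sources: [0:d, 8:e]
N(rest) = Σ N(rest − s) over sources s of rest; N(one piece) = 1:
  size 1 → [7]=1  [8]=1  [9]=1
  size 2 → [5,7]=1  [6,9]=1  [7,8]=2  [7,9]=2  [8,9]=2
  size 3 → [4,6,9]=1  [5,7,8]=3  [5,7,9]=3  [6,7,9]=3  [6,8,9]=3  [7,8,9]=6
  size 4 → [4,6,7,9]=4  [4,6,8,9]=4  [5,6,7,9]=6  [5,7,8,9]=12  [6,7,8,9]=12
  size 5 → [4,5,6,7,9]=10  [4,6,7,8,9]=20  [5,6,7,8,9]=30
  size 6 → [3,4,5,6,7,9]=10  [4,5,6,7,8,9]=60
  size 7 → [2,3,4,5,6,7,9]=10  [3,4,5,6,7,8,9]=70
  size 8 → [1,2,3,4,5,6,7,9]=10  [2,3,4,5,6,7,8,9]=80
  first=0(d) contributes 90
  first=8(e) contributes 10
|[w]| = 100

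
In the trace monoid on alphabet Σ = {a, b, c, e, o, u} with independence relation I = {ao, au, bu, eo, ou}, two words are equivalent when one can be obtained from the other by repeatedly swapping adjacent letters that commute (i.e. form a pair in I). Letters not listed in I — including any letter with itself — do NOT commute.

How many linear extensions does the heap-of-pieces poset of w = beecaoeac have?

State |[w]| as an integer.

4

#0=b has no predecessor
#1=e depends on [0:b]
#2=e depends on [1:e]
#3=c depends on [2:e]
#4=a depends on [3:c]
#5=o depends on [3:c]
#6=e depends on [4:a]
#7=a depends on [6:e]
#8=c depends on [5:o, 7:a]
sources: [0:b]
N(rest) = Σ N(rest − s) over sources s of rest; N(one piece) = 1:
  size 1 → [8]=1
  size 2 → [5,8]=1  [7,8]=1
  size 3 → [5,7,8]=2  [6,7,8]=1
  size 4 → [4,6,7,8]=1  [5,6,7,8]=3
  size 5 → [4,5,6,7,8]=4
  size 6 → [3,4,5,6,7,8]=4
  size 7 → [2,3,4,5,6,7,8]=4
  first=0(b) contributes 4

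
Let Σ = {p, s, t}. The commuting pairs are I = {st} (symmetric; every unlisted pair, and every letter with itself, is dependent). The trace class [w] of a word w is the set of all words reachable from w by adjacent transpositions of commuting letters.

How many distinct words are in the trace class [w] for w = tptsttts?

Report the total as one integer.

#0=t has no predecessor
#1=p depends on [0:t]
#2=t depends on [1:p]
#3=s depends on [1:p]
#4=t depends on [2:t]
#5=t depends on [4:t]
#6=t depends on [5:t]
#7=s depends on [3:s]
sources: [0:t]
N(rest) = Σ N(rest − s) over sources s of rest; N(one piece) = 1:
  size 1 → [6]=1  [7]=1
  size 2 → [3,7]=1  [5,6]=1  [6,7]=2
  size 3 → [3,6,7]=3  [4,5,6]=1  [5,6,7]=3
  size 4 → [2,4,5,6]=1  [3,5,6,7]=6  [4,5,6,7]=4
  size 5 → [2,4,5,6,7]=5  [3,4,5,6,7]=10
  size 6 → [2,3,4,5,6,7]=15
  first=0(t) contributes 15

15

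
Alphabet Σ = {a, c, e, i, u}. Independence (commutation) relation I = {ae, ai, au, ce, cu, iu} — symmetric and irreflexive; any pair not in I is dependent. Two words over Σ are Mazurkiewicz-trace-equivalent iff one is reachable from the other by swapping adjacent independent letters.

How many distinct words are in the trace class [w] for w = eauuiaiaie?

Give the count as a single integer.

1200

piece 0:e — minimal
piece 1:a — minimal
piece 2:u rests on {0:e}
piece 3:u rests on {2:u}
piece 4:i rests on {0:e}
piece 5:a rests on {1:a}
piece 6:i rests on {4:i}
piece 7:a rests on {5:a}
piece 8:i rests on {6:i}
piece 9:e rests on {3:u, 8:i}
minimal pieces: {0:e, 1:a}
ways to finish when only these pieces remain (= sum over removing one remaining piece with nothing left below it):
  1 left: {7}→1  {9}→1
  2 left: {3,9}→1  {5,7}→1  {7,9}→2  {8,9}→1
  3 left: {1,5,7}→1  {2,3,9}→1  {3,7,9}→3  {3,8,9}→2  {5,7,9}→3  {6,8,9}→1  {7,8,9}→3
  4 left: {1,5,7,9}→4  {2,3,7,9}→4  {2,3,8,9}→3  {3,5,7,9}→6  {3,6,8,9}→3  {3,7,8,9}→8  {4,6,8,9}→1  {5,7,8,9}→6  {6,7,8,9}→4
  5 left: {1,3,5,7,9}→10  {1,5,7,8,9}→10  {2,3,5,7,9}→10  {2,3,6,8,9}→6  {2,3,7,8,9}→15  {3,4,6,8,9}→4  {3,5,7,8,9}→20  {3,6,7,8,9}→15  {4,6,7,8,9}→5  {5,6,7,8,9}→10
  6 left: {1,2,3,5,7,9}→20  {1,3,5,7,8,9}→40  {1,5,6,7,8,9}→20  {2,3,4,6,8,9}→10  {2,3,5,7,8,9}→45  {2,3,6,7,8,9}→36  {3,4,6,7,8,9}→24  {3,5,6,7,8,9}→45  {4,5,6,7,8,9}→15
  7 left: {0,2,3,4,6,8,9}→10  {1,2,3,5,7,8,9}→105  {1,3,5,6,7,8,9}→105  {1,4,5,6,7,8,9}→35  {2,3,4,6,7,8,9}→70  {2,3,5,6,7,8,9}→126  {3,4,5,6,7,8,9}→84
  8 left: {0,2,3,4,6,7,8,9}→80  {1,2,3,5,6,7,8,9}→336  {1,3,4,5,6,7,8,9}→224  {2,3,4,5,6,7,8,9}→280
  placing 0:e first → 840 extensions
  placing 1:a first → 360 extensions
total linear extensions = 1200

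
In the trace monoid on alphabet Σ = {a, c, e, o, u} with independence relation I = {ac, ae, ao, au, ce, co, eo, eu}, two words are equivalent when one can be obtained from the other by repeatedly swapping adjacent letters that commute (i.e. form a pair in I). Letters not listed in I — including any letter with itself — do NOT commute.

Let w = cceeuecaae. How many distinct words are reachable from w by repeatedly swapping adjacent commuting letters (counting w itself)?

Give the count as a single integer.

piece 0:c — minimal
piece 1:c rests on {0:c}
piece 2:e — minimal
piece 3:e rests on {2:e}
piece 4:u rests on {1:c}
piece 5:e rests on {3:e}
piece 6:c rests on {4:u}
piece 7:a — minimal
piece 8:a rests on {7:a}
piece 9:e rests on {5:e}
minimal pieces: {0:c, 2:e, 7:a}
ways to finish when only these pieces remain (= sum over removing one remaining piece with nothing left below it):
  1 left: {6}→1  {8}→1  {9}→1
  2 left: {4,6}→1  {5,9}→1  {6,8}→2  {6,9}→2  {7,8}→1  {8,9}→2
  3 left: {1,4,6}→1  {3,5,9}→1  {4,6,8}→3  {4,6,9}→3  {5,6,9}→3  {5,8,9}→3  {6,7,8}→3  {6,8,9}→6  {7,8,9}→3
  4 left: {0,1,4,6}→1  {1,4,6,8}→4  {1,4,6,9}→4  {2,3,5,9}→1  {3,5,6,9}→4  {3,5,8,9}→4  {4,5,6,9}→6  {4,6,7,8}→6  {4,6,8,9}→12  {5,6,8,9}→12  {5,7,8,9}→6  {6,7,8,9}→12
  5 left: {0,1,4,6,8}→5  {0,1,4,6,9}→5  {1,4,5,6,9}→10  {1,4,6,7,8}→10  {1,4,6,8,9}→20  {2,3,5,6,9}→5  {2,3,5,8,9}→5  {3,4,5,6,9}→10  {3,5,6,8,9}→20  {3,5,7,8,9}→10  {4,5,6,8,9}→30  {4,6,7,8,9}→30  {5,6,7,8,9}→30
  6 left: {0,1,4,5,6,9}→15  {0,1,4,6,7,8}→15  {0,1,4,6,8,9}→30  {1,3,4,5,6,9}→20  {1,4,5,6,8,9}→60  {1,4,6,7,8,9}→60  {2,3,4,5,6,9}→15  {2,3,5,6,8,9}→30  {2,3,5,7,8,9}→15  {3,4,5,6,8,9}→60  {3,5,6,7,8,9}→60  {4,5,6,7,8,9}→90
  7 left: {0,1,3,4,5,6,9}→35  {0,1,4,5,6,8,9}→105  {0,1,4,6,7,8,9}→105  {1,2,3,4,5,6,9}→35  {1,3,4,5,6,8,9}→140  {1,4,5,6,7,8,9}→210  {2,3,4,5,6,8,9}→105  {2,3,5,6,7,8,9}→105  {3,4,5,6,7,8,9}→210
  8 left: {0,1,2,3,4,5,6,9}→70  {0,1,3,4,5,6,8,9}→280  {0,1,4,5,6,7,8,9}→420  {1,2,3,4,5,6,8,9}→280  {1,3,4,5,6,7,8,9}→560  {2,3,4,5,6,7,8,9}→420
  placing 0:c first → 1260 extensions
  placing 2:e first → 1260 extensions
  placing 7:a first → 630 extensions
total linear extensions = 3150

3150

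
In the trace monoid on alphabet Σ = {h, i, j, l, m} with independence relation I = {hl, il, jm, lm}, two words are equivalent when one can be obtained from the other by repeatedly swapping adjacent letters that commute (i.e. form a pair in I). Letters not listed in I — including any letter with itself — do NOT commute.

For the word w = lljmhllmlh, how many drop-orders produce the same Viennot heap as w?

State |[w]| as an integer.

0(l) covers ∅
1(l) covers 0:l
2(j) covers 1:l
3(m) covers ∅
4(h) covers 2:j, 3:m
5(l) covers 2:j
6(l) covers 5:l
7(m) covers 4:h
8(l) covers 6:l
9(h) covers 7:m
floor of heap: 0:l, 3:m
completions by unplaced set U, small U first (add the entries for U minus each lowest piece of U):
  |U|=1: {8}:1  {9}:1
  |U|=2: {6,8}:1  {7,9}:1  {8,9}:2
  |U|=3: {4,7,9}:1  {5,6,8}:1  {6,8,9}:3  {7,8,9}:3
  |U|=4: {3,4,7,9}:1  {4,7,8,9}:4  {5,6,8,9}:4  {6,7,8,9}:6
  |U|=5: {3,4,7,8,9}:5  {4,6,7,8,9}:10  {5,6,7,8,9}:10
  |U|=6: {3,4,6,7,8,9}:15  {4,5,6,7,8,9}:20
  |U|=7: {2,4,5,6,7,8,9}:20  {3,4,5,6,7,8,9}:35
  |U|=8: {1,2,4,5,6,7,8,9}:20  {2,3,4,5,6,7,8,9}:55
  start at 0(l): 75
  start at 3(m): 20
sum over floor = 95

95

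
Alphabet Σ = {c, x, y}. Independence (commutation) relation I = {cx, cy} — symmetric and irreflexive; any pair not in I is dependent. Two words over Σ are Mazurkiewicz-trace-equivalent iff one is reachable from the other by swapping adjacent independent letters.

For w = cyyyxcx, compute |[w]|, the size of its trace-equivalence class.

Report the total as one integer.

drop 0:c onto floor
drop 1:y onto floor
drop 2:y onto {1:y}
drop 3:y onto {2:y}
drop 4:x onto {3:y}
drop 5:c onto {0:c}
drop 6:x onto {4:x}
ground layer = {0:c, 1:y}
drop-orders for the pieces not yet dropped (sum over which currently-grounded one goes next):
  1 to go: {5} 1  {6} 1
  2 to go: {0,5} 1  {4,6} 1  {5,6} 2
  3 to go: {0,5,6} 3  {3,4,6} 1  {4,5,6} 3
  4 to go: {0,4,5,6} 6  {2,3,4,6} 1  {3,4,5,6} 4
  5 to go: {0,3,4,5,6} 10  {1,2,3,4,6} 1  {2,3,4,5,6} 5
  if 0:c drops first: 6 orders
  if 1:y drops first: 15 orders
heap linearizations: 21

21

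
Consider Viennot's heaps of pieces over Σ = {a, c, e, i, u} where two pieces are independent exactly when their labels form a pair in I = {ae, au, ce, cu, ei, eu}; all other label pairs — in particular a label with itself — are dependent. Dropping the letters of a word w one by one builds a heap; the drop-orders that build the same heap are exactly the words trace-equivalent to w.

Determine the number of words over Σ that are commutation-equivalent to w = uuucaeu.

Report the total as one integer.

105

#0=u has no predecessor
#1=u depends on [0:u]
#2=u depends on [1:u]
#3=c has no predecessor
#4=a depends on [3:c]
#5=e has no predecessor
#6=u depends on [2:u]
sources: [0:u, 3:c, 5:e]
N(rest) = Σ N(rest − s) over sources s of rest; N(one piece) = 1:
  size 1 → [4]=1  [5]=1  [6]=1
  size 2 → [2,6]=1  [3,4]=1  [4,5]=2  [4,6]=2  [5,6]=2
  size 3 → [1,2,6]=1  [2,4,6]=3  [2,5,6]=3  [3,4,5]=3  [3,4,6]=3  [4,5,6]=6
  size 4 → [0,1,2,6]=1  [1,2,4,6]=4  [1,2,5,6]=4  [2,3,4,6]=6  [2,4,5,6]=12  [3,4,5,6]=12
  size 5 → [0,1,2,4,6]=5  [0,1,2,5,6]=5  [1,2,3,4,6]=10  [1,2,4,5,6]=20  [2,3,4,5,6]=30
  first=0(u) contributes 60
  first=3(c) contributes 30
  first=5(e) contributes 15
|[w]| = 105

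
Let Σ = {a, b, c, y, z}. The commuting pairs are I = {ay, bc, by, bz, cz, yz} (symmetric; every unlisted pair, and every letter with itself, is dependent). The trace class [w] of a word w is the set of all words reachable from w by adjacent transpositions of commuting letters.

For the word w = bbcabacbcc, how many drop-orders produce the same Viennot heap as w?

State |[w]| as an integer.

12

piece 0:b — minimal
piece 1:b rests on {0:b}
piece 2:c — minimal
piece 3:a rests on {1:b, 2:c}
piece 4:b rests on {3:a}
piece 5:a rests on {4:b}
piece 6:c rests on {5:a}
piece 7:b rests on {5:a}
piece 8:c rests on {6:c}
piece 9:c rests on {8:c}
minimal pieces: {0:b, 2:c}
ways to finish when only these pieces remain (= sum over removing one remaining piece with nothing left below it):
  1 left: {7}→1  {9}→1
  2 left: {7,9}→2  {8,9}→1
  3 left: {6,8,9}→1  {7,8,9}→3
  4 left: {6,7,8,9}→4
  5 left: {5,6,7,8,9}→4
  6 left: {4,5,6,7,8,9}→4
  7 left: {3,4,5,6,7,8,9}→4
  8 left: {1,3,4,5,6,7,8,9}→4  {2,3,4,5,6,7,8,9}→4
  placing 0:b first → 8 extensions
  placing 2:c first → 4 extensions
total linear extensions = 12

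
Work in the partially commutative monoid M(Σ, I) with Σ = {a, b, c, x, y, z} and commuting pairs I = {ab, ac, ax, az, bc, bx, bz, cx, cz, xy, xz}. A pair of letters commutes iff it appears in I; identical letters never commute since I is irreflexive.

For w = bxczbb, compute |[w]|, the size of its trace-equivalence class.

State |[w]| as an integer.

#0=b has no predecessor
#1=x has no predecessor
#2=c has no predecessor
#3=z has no predecessor
#4=b depends on [0:b]
#5=b depends on [4:b]
sources: [0:b, 1:x, 2:c, 3:z]
N(rest) = Σ N(rest − s) over sources s of rest; N(one piece) = 1:
  size 1 → [1]=1  [2]=1  [3]=1  [5]=1
  size 2 → [1,2]=2  [1,3]=2  [1,5]=2  [2,3]=2  [2,5]=2  [3,5]=2  [4,5]=1
  size 3 → [0,4,5]=1  [1,2,3]=6  [1,2,5]=6  [1,3,5]=6  [1,4,5]=3  [2,3,5]=6  [2,4,5]=3  [3,4,5]=3
  size 4 → [0,1,4,5]=4  [0,2,4,5]=4  [0,3,4,5]=4  [1,2,3,5]=24  [1,2,4,5]=12  [1,3,4,5]=12  [2,3,4,5]=12
  first=0(b) contributes 60
  first=1(x) contributes 20
  first=2(c) contributes 20
  first=3(z) contributes 20
|[w]| = 120

120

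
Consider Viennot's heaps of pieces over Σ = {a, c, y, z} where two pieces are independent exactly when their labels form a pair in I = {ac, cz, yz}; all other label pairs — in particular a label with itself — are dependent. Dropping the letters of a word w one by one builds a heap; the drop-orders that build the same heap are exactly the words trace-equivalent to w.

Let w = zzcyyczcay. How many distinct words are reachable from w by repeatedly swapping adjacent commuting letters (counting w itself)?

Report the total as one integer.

111

#0=z has no predecessor
#1=z depends on [0:z]
#2=c has no predecessor
#3=y depends on [2:c]
#4=y depends on [3:y]
#5=c depends on [4:y]
#6=z depends on [1:z]
#7=c depends on [5:c]
#8=a depends on [4:y, 6:z]
#9=y depends on [7:c, 8:a]
sources: [0:z, 2:c]
N(rest) = Σ N(rest − s) over sources s of rest; N(one piece) = 1:
  size 1 → [9]=1
  size 2 → [7,9]=1  [8,9]=1
  size 3 → [5,7,9]=1  [6,8,9]=1  [7,8,9]=2
  size 4 → [1,6,8,9]=1  [5,7,8,9]=3  [6,7,8,9]=3
  size 5 → [0,1,6,8,9]=1  [1,6,7,8,9]=4  [4,5,7,8,9]=3  [5,6,7,8,9]=6
  size 6 → [0,1,6,7,8,9]=5  [1,5,6,7,8,9]=10  [3,4,5,7,8,9]=3  [4,5,6,7,8,9]=9
  size 7 → [0,1,5,6,7,8,9]=15  [1,4,5,6,7,8,9]=19  [2,3,4,5,7,8,9]=3  [3,4,5,6,7,8,9]=12
  size 8 → [0,1,4,5,6,7,8,9]=34  [1,3,4,5,6,7,8,9]=31  [2,3,4,5,6,7,8,9]=15
  first=0(z) contributes 46
  first=2(c) contributes 65
|[w]| = 111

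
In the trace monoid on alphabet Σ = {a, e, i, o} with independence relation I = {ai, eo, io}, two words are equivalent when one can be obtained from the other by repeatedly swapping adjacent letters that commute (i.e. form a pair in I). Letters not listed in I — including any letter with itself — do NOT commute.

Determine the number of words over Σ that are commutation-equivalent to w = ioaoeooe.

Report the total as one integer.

40

#0=i has no predecessor
#1=o has no predecessor
#2=a depends on [1:o]
#3=o depends on [2:a]
#4=e depends on [0:i, 2:a]
#5=o depends on [3:o]
#6=o depends on [5:o]
#7=e depends on [4:e]
sources: [0:i, 1:o]
N(rest) = Σ N(rest − s) over sources s of rest; N(one piece) = 1:
  size 1 → [6]=1  [7]=1
  size 2 → [4,7]=1  [5,6]=1  [6,7]=2
  size 3 → [0,4,7]=1  [3,5,6]=1  [4,6,7]=3  [5,6,7]=3
  size 4 → [0,4,6,7]=4  [3,5,6,7]=4  [4,5,6,7]=6
  size 5 → [0,4,5,6,7]=10  [3,4,5,6,7]=10
  size 6 → [0,3,4,5,6,7]=20  [2,3,4,5,6,7]=10
  first=0(i) contributes 10
  first=1(o) contributes 30
|[w]| = 40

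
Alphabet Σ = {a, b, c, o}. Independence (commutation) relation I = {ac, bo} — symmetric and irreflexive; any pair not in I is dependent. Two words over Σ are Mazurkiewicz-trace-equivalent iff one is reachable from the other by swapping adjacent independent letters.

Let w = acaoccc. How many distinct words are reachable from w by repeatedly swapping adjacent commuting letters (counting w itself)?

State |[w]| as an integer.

3

piece 0:a — minimal
piece 1:c — minimal
piece 2:a rests on {0:a}
piece 3:o rests on {1:c, 2:a}
piece 4:c rests on {3:o}
piece 5:c rests on {4:c}
piece 6:c rests on {5:c}
minimal pieces: {0:a, 1:c}
ways to finish when only these pieces remain (= sum over removing one remaining piece with nothing left below it):
  1 left: {6}→1
  2 left: {5,6}→1
  3 left: {4,5,6}→1
  4 left: {3,4,5,6}→1
  5 left: {1,3,4,5,6}→1  {2,3,4,5,6}→1
  placing 0:a first → 2 extensions
  placing 1:c first → 1 extensions
total linear extensions = 3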